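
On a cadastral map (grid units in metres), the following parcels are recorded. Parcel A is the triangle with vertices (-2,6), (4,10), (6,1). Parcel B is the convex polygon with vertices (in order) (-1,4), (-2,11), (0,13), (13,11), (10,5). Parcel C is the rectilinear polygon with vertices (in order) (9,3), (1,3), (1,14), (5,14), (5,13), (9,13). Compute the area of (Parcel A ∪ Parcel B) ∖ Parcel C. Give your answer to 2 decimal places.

40.61

|Parcel A ∪ Parcel B| = 107.1254.
|(Parcel A ∪ Parcel B) ∩ Parcel C| = 66.5198.
|(Parcel A ∪ Parcel B) ∖ Parcel C| = 107.1254 − 66.5198 = 40.61.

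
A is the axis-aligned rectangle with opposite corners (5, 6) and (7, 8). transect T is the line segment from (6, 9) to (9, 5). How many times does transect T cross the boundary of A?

The segment meets the boundary at (7,7.667), (6.75,8).

2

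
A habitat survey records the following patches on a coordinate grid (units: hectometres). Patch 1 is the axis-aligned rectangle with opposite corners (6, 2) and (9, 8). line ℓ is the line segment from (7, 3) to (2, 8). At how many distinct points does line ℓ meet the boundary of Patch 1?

1

The segment meets the boundary at (6,4).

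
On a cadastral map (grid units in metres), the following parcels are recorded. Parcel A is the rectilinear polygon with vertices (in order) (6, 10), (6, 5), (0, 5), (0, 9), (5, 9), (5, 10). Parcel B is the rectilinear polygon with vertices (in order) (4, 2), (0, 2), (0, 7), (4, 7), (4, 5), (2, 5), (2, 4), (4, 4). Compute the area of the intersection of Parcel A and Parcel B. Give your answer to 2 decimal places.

The intersection is the polygon with vertices (2,5), (0,5), (0,7), (4,7), (4,5).
By the shoelace formula its area is 8.00.

8.00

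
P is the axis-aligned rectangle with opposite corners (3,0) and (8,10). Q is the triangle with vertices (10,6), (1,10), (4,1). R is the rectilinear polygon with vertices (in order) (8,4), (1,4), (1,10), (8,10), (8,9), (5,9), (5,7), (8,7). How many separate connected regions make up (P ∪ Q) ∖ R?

3

(P ∪ Q) ∖ R splits into 3 disjoint pieces (area 20, area 6, area 2.5556).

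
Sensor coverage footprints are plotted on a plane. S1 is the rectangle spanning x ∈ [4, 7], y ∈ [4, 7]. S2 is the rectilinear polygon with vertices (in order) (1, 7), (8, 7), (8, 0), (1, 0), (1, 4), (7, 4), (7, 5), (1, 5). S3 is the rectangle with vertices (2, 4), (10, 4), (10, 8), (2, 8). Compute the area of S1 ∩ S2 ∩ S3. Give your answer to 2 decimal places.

6.00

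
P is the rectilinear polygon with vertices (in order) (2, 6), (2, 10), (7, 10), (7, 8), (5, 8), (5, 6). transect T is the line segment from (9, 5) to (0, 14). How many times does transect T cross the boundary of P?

2

The segment meets the boundary at (6,8), (4,10).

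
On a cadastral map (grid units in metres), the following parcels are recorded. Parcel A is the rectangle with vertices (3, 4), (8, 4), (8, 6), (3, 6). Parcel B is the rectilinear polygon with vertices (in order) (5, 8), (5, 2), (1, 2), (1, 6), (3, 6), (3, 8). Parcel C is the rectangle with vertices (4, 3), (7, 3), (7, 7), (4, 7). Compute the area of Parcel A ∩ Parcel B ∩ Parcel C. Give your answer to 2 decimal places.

2.00

The intersection is the polygon with vertices (5,4), (4,4), (4,6), (5,6).
By the shoelace formula its area is 2.00.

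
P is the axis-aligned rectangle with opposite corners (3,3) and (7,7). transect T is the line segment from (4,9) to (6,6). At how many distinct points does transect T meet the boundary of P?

The segment meets the boundary at (5.333,7).

1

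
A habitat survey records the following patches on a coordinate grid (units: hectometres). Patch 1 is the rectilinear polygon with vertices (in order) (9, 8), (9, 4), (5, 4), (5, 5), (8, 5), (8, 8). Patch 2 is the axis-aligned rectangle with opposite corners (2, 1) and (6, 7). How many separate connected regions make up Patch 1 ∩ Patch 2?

1

Patch 1 ∩ Patch 2 is a single connected region.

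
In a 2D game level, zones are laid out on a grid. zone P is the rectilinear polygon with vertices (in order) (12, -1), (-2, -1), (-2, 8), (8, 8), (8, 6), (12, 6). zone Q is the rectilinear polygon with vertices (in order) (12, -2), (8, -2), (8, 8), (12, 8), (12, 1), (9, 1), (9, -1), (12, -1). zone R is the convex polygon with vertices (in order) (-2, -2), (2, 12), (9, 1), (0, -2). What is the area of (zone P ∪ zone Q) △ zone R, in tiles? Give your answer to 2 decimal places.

|zone P ∪ zone Q| = 130.
|(zone P ∪ zone Q) ∩ zone R| = 63.2662.
|(zone P ∪ zone Q) △ zone R| = 130 + 74 − 126.5325 = 77.47.

77.47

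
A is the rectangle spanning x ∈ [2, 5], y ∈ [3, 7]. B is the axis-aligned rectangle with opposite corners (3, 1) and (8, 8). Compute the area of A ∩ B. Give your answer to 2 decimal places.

|A∩B|: x∈[3,5], y∈[3,7] → 2·4 = 8.

8.00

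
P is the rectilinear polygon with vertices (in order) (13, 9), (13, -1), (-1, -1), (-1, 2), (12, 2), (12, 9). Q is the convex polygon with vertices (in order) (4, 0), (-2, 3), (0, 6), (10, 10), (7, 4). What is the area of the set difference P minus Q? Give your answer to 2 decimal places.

43.50

|P| = 49, |P∩Q| = 5.5.
|P ∖ Q| = |P| − |P∩Q| = 49 − 5.5 = 43.50.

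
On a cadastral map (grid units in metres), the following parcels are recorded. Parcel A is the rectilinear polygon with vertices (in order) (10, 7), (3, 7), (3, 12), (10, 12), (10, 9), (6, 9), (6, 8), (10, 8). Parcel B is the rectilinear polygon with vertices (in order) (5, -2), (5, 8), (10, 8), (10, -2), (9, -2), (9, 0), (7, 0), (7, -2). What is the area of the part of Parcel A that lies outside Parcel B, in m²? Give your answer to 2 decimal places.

26.00

|Parcel A| = 31, |Parcel A∩Parcel B| = 5.
|Parcel A ∖ Parcel B| = |Parcel A| − |Parcel A∩Parcel B| = 31 − 5 = 26.00.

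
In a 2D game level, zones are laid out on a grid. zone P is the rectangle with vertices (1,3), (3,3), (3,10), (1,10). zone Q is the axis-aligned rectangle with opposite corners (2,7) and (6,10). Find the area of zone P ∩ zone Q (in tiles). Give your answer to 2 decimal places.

|zone P∩zone Q|: x∈[2,3], y∈[7,10] → 1·3 = 3.

3.00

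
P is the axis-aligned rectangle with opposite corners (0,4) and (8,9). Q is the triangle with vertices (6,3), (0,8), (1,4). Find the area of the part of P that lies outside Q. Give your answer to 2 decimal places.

32.40

|P| = 40, |P∩Q| = 7.6.
|P ∖ Q| = |P| − |P∩Q| = 40 − 7.6 = 32.40.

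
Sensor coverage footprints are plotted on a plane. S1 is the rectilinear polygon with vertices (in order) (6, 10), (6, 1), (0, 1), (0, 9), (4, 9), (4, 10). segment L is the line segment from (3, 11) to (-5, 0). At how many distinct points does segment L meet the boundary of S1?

The segment meets the boundary at (1.545,9), (0,6.875).

2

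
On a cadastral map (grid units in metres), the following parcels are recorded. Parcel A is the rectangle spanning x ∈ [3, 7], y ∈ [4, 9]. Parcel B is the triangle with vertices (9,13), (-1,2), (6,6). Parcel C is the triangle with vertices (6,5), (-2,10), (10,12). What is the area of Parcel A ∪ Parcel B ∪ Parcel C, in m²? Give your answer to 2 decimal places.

By inclusion–exclusion:
Individual areas: |Parcel A| = 20, |Parcel B| = 18.5, |Parcel C| = 38.
|Parcel A∩Parcel B| = 10.332.
|Parcel A∩Parcel C| = 12.3125.
|Parcel B∩Parcel C| = 11.1199.
|Parcel A∩Parcel B∩Parcel C| = 7.5956.
|Parcel A ∪ Parcel B ∪ Parcel C| = 76.5 − 33.7645 + 7.5956 = 50.33.

50.33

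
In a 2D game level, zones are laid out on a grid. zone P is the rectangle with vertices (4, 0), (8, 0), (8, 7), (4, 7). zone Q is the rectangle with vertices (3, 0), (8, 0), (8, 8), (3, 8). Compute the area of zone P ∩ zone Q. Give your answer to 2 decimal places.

28.00

|zone P∩zone Q|: x∈[4,8], y∈[0,7] → 4·7 = 28.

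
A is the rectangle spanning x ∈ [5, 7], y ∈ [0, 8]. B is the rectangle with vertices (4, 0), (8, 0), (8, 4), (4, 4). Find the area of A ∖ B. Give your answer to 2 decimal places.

8.00

|A∩B|: x∈[5,7], y∈[0,4] → 2·4 = 8.
|A| = 16.
|A ∖ B| = |A| − |A∩B| = 16 − 8 = 8.00.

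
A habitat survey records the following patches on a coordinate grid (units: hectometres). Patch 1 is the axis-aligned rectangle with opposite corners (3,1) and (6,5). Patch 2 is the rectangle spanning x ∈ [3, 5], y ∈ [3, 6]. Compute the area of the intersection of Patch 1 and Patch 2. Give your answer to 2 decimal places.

4.00

|Patch 1∩Patch 2|: x∈[3,5], y∈[3,5] → 2·2 = 4.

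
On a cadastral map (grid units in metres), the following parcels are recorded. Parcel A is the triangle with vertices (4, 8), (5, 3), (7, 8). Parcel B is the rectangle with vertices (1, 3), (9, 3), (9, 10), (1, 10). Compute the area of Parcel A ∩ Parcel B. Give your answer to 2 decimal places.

The intersection is the polygon with vertices (4,8), (7,8), (5,3).
By the shoelace formula its area is 7.50.

7.50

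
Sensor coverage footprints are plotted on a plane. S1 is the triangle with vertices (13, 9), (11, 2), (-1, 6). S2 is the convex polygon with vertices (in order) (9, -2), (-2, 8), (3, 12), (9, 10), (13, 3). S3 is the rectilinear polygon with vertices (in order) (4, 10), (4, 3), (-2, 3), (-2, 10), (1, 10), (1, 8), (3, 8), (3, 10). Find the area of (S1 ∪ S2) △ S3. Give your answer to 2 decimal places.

|S1 ∪ S2| = 113.2389.
|(S1 ∪ S2) ∩ S3| = 22.2538.
|(S1 ∪ S2) △ S3| = 113.2389 + 38 − 44.5076 = 106.73.

106.73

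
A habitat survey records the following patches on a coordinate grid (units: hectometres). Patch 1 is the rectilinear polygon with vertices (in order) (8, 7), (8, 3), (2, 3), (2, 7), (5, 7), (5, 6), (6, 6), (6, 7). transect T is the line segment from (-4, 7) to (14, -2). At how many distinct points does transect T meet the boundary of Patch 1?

2

The segment meets the boundary at (4,3), (2,4).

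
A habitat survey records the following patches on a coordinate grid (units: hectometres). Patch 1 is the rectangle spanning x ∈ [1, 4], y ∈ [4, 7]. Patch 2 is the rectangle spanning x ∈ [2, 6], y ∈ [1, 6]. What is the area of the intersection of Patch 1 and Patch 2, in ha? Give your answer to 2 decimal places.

4.00

|Patch 1∩Patch 2|: x∈[2,4], y∈[4,6] → 2·2 = 4.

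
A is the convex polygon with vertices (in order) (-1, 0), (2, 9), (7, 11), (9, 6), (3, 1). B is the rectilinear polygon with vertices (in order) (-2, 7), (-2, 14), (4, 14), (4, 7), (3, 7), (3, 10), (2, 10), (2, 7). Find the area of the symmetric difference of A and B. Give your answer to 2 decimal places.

|A| = 57.5, |B| = 39, |A∩B| = 3.2667.
|A △ B| = |A| + |B| − 2·|A∩B| = 57.5 + 39 − 6.5333 = 89.97.

89.97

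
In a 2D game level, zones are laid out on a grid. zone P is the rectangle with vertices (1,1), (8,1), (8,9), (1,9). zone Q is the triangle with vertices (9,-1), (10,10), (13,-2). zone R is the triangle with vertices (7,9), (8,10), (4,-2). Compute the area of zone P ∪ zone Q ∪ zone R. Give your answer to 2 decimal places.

By inclusion–exclusion:
Individual areas: |zone P| = 56, |zone Q| = 22.5, |zone R| = 4.
|zone P∩zone Q| = 0.
|zone P∩zone R| = 3.3939.
|zone Q∩zone R| = 0.
|zone P∩zone Q∩zone R| = 0.
|zone P ∪ zone Q ∪ zone R| = 82.5 − 3.3939 + 0 = 79.11.

79.11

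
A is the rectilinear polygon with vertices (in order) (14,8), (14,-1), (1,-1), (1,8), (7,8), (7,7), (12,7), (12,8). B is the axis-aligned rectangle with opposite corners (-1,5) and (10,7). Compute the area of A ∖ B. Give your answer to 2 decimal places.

|A| = 112, |A∩B| = 18.
|A ∖ B| = |A| − |A∩B| = 112 − 18 = 94.00.

94.00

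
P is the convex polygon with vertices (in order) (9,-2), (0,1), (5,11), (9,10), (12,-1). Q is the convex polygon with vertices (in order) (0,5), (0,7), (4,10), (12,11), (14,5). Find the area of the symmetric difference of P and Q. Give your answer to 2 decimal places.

92.13

|P| = 94.5, |Q| = 64, |P∩Q| = 33.1841.
|P △ Q| = |P| + |Q| − 2·|P∩Q| = 94.5 + 64 − 66.3682 = 92.13.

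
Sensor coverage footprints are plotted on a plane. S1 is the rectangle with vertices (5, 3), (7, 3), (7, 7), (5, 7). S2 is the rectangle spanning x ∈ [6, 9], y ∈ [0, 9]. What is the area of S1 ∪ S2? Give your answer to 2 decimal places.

31.00

By inclusion–exclusion:
Individual areas: |S1| = 8, |S2| = 27.
|S1∩S2|: x∈[6,7], y∈[3,7] → 1·4 = 4.
|S1 ∪ S2| = 35 − 4 = 31.00.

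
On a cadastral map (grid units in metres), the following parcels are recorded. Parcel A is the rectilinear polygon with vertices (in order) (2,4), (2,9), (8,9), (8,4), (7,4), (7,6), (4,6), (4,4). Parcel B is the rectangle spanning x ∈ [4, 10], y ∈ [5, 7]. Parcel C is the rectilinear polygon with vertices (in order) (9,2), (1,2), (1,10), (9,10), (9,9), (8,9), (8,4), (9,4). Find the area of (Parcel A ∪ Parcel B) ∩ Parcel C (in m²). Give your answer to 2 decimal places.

|Parcel A ∪ Parcel B| = 31.
|(Parcel A ∪ Parcel B) ∩ Parcel C| = 27.00.

27.00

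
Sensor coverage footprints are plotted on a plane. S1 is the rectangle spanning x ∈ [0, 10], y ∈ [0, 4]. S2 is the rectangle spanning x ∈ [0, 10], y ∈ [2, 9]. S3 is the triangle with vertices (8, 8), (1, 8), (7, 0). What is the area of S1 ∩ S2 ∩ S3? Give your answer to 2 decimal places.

The intersection is the polygon with vertices (5.5,2), (4,4), (7.5,4), (7.25,2).
By the shoelace formula its area is 5.25.

5.25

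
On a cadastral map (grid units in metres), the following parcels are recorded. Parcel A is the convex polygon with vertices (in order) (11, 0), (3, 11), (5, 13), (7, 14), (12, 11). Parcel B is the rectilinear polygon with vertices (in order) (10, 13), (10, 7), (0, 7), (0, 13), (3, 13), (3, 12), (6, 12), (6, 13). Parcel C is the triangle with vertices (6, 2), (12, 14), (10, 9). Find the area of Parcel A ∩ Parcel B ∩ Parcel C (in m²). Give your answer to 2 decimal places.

1.11

The intersection is the polygon with vertices (10,9), (8.857,7), (8.5,7), (10,10).
By the shoelace formula its area is 1.11.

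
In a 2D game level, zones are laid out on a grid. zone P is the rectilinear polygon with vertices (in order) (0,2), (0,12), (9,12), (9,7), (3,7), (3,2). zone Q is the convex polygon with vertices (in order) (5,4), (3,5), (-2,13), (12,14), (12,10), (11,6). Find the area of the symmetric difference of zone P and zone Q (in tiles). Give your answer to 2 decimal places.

|zone P| = 60, |zone Q| = 97, |zone P∩zone Q| = 43.8.
|zone P △ zone Q| = |zone P| + |zone Q| − 2·|zone P∩zone Q| = 60 + 97 − 87.6 = 69.40.

69.40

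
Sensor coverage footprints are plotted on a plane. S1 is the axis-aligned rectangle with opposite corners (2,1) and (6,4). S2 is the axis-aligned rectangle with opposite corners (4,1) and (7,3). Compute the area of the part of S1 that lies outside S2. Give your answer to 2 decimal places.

8.00

|S1∩S2|: x∈[4,6], y∈[1,3] → 2·2 = 4.
|S1| = 12.
|S1 ∖ S2| = |S1| − |S1∩S2| = 12 − 4 = 8.00.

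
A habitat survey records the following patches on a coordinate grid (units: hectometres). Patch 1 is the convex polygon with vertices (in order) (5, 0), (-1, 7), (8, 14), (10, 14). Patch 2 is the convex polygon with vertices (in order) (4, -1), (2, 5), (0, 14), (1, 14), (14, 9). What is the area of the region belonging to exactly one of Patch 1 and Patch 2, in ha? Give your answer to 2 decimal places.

63.95

|Patch 1| = 66.5, |Patch 2| = 100.5, |Patch 1∩Patch 2| = 51.5248.
|Patch 1 △ Patch 2| = |Patch 1| + |Patch 2| − 2·|Patch 1∩Patch 2| = 66.5 + 100.5 − 103.0496 = 63.95.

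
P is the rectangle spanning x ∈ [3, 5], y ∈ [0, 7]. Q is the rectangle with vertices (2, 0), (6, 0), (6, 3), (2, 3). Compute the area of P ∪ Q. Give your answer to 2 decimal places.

20.00

By inclusion–exclusion:
Individual areas: |P| = 14, |Q| = 12.
|P∩Q|: x∈[3,5], y∈[0,3] → 2·3 = 6.
|P ∪ Q| = 26 − 6 = 20.00.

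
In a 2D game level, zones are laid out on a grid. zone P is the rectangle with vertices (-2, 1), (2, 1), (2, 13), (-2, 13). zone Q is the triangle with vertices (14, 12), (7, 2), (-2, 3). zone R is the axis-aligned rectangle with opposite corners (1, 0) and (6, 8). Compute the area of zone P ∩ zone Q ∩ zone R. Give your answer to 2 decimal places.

2.36

The intersection is the polygon with vertices (1,2.667), (1,4.688), (2,5.25), (2,2.556).
By the shoelace formula its area is 2.36.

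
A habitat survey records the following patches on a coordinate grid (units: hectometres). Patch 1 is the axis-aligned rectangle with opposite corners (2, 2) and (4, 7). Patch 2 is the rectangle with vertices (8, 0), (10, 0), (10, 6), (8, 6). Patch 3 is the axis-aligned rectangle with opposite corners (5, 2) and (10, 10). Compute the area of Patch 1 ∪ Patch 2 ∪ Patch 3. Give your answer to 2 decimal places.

By inclusion–exclusion:
Individual areas: |Patch 1| = 10, |Patch 2| = 12, |Patch 3| = 40.
|Patch 1∩Patch 2| = 0 (no overlap).
|Patch 1∩Patch 3| = 0 (no overlap).
|Patch 2∩Patch 3|: x∈[8,10], y∈[2,6] → 2·4 = 8.
|Patch 1∩Patch 2∩Patch 3| = 0.
|Patch 1 ∪ Patch 2 ∪ Patch 3| = 62 − 8 + 0 = 54.00.

54.00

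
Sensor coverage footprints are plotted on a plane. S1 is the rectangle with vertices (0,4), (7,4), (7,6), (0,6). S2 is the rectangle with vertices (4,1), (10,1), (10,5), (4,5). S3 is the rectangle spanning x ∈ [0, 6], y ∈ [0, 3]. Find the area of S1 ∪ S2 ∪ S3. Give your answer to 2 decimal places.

49.00

By inclusion–exclusion:
Individual areas: |S1| = 14, |S2| = 24, |S3| = 18.
|S1∩S2|: x∈[4,7], y∈[4,5] → 3·1 = 3.
|S1∩S3| = 0 (no overlap).
|S2∩S3|: x∈[4,6], y∈[1,3] → 2·2 = 4.
|S1∩S2∩S3| = 0.
|S1 ∪ S2 ∪ S3| = 56 − 7 + 0 = 49.00.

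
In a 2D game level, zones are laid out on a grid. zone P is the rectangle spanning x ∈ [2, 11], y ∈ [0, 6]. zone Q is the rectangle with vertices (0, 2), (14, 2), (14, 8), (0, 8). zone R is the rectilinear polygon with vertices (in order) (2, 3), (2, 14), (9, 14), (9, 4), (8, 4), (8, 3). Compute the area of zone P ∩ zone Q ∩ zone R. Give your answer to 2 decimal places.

20.00

The intersection is the polygon with vertices (9,6), (9,4), (8,4), (8,3), (2,3), (2,6).
By the shoelace formula its area is 20.00.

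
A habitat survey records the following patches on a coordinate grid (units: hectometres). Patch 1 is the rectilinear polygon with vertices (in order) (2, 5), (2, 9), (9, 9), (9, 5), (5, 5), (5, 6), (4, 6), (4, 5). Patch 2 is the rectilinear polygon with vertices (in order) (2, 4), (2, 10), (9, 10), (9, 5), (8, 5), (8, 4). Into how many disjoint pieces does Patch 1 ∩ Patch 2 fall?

Patch 1 ∩ Patch 2 is a single connected region.

1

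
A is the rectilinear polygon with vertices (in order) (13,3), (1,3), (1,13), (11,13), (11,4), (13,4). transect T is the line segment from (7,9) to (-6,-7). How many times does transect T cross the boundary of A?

1

The segment meets the boundary at (2.125,3).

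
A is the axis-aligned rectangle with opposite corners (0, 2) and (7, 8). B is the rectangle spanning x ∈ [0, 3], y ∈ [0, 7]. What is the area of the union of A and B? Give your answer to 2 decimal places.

By inclusion–exclusion:
Individual areas: |A| = 42, |B| = 21.
|A∩B|: x∈[0,3], y∈[2,7] → 3·5 = 15.
|A ∪ B| = 63 − 15 = 48.00.

48.00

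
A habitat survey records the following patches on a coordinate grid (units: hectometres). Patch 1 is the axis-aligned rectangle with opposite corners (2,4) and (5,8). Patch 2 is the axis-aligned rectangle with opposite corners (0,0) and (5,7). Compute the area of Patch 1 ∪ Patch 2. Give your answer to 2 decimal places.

By inclusion–exclusion:
Individual areas: |Patch 1| = 12, |Patch 2| = 35.
|Patch 1∩Patch 2|: x∈[2,5], y∈[4,7] → 3·3 = 9.
|Patch 1 ∪ Patch 2| = 47 − 9 = 38.00.

38.00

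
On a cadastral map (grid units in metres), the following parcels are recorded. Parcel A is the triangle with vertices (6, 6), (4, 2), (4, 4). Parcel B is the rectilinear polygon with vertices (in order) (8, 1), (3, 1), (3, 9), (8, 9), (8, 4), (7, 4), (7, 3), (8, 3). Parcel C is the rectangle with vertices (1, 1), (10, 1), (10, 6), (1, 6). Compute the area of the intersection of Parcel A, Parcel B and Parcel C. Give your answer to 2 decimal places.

The intersection is the polygon with vertices (4,4), (6,6), (4,2).
By the shoelace formula its area is 2.00.

2.00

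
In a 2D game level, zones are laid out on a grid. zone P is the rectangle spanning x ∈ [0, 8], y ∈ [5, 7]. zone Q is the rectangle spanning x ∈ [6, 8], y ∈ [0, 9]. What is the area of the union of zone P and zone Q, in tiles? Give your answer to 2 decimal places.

30.00

By inclusion–exclusion:
Individual areas: |zone P| = 16, |zone Q| = 18.
|zone P∩zone Q|: x∈[6,8], y∈[5,7] → 2·2 = 4.
|zone P ∪ zone Q| = 34 − 4 = 30.00.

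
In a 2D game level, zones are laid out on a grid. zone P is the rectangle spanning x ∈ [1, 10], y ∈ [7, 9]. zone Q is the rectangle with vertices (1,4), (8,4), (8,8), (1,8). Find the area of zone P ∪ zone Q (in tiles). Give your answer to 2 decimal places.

39.00

By inclusion–exclusion:
Individual areas: |zone P| = 18, |zone Q| = 28.
|zone P∩zone Q|: x∈[1,8], y∈[7,8] → 7·1 = 7.
|zone P ∪ zone Q| = 46 − 7 = 39.00.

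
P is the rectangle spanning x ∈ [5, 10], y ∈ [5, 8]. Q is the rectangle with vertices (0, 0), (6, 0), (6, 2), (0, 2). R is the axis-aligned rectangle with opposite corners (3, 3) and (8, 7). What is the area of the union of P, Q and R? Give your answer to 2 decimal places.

By inclusion–exclusion:
Individual areas: |P| = 15, |Q| = 12, |R| = 20.
|P∩Q| = 0 (no overlap).
|P∩R|: x∈[5,8], y∈[5,7] → 3·2 = 6.
|Q∩R| = 0 (no overlap).
|P∩Q∩R| = 0.
|P ∪ Q ∪ R| = 47 − 6 + 0 = 41.00.

41.00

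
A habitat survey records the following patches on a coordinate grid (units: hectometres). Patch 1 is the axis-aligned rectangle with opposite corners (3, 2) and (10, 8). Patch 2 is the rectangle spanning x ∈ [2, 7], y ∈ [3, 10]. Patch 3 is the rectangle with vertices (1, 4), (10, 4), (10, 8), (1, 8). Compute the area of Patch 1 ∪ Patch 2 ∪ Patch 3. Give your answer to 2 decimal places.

By inclusion–exclusion:
Individual areas: |Patch 1| = 42, |Patch 2| = 35, |Patch 3| = 36.
|Patch 1∩Patch 2|: x∈[3,7], y∈[3,8] → 4·5 = 20.
|Patch 1∩Patch 3|: x∈[3,10], y∈[4,8] → 7·4 = 28.
|Patch 2∩Patch 3|: x∈[2,7], y∈[4,8] → 5·4 = 20.
|Patch 1∩Patch 2∩Patch 3| = 16.
|Patch 1 ∪ Patch 2 ∪ Patch 3| = 113 − 68 + 16 = 61.00.

61.00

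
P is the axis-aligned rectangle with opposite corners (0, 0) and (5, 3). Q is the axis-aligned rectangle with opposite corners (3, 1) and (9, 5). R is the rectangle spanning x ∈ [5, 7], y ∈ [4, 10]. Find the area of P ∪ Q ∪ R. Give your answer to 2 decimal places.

By inclusion–exclusion:
Individual areas: |P| = 15, |Q| = 24, |R| = 12.
|P∩Q|: x∈[3,5], y∈[1,3] → 2·2 = 4.
|P∩R| = 0 (no overlap).
|Q∩R|: x∈[5,7], y∈[4,5] → 2·1 = 2.
|P∩Q∩R| = 0.
|P ∪ Q ∪ R| = 51 − 6 + 0 = 45.00.

45.00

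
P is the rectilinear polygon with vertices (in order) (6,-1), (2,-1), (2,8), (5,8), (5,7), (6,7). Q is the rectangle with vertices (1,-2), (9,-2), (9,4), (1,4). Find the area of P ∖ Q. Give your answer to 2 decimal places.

|P| = 35, |P∩Q| = 20.
|P ∖ Q| = |P| − |P∩Q| = 35 − 20 = 15.00.

15.00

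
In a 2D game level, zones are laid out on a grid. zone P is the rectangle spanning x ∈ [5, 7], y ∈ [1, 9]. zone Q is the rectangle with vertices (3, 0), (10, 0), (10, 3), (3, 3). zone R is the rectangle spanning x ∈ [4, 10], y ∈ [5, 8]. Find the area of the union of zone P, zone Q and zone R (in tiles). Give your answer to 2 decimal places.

45.00

By inclusion–exclusion:
Individual areas: |zone P| = 16, |zone Q| = 21, |zone R| = 18.
|zone P∩zone Q|: x∈[5,7], y∈[1,3] → 2·2 = 4.
|zone P∩zone R|: x∈[5,7], y∈[5,8] → 2·3 = 6.
|zone Q∩zone R| = 0 (no overlap).
|zone P∩zone Q∩zone R| = 0.
|zone P ∪ zone Q ∪ zone R| = 55 − 10 + 0 = 45.00.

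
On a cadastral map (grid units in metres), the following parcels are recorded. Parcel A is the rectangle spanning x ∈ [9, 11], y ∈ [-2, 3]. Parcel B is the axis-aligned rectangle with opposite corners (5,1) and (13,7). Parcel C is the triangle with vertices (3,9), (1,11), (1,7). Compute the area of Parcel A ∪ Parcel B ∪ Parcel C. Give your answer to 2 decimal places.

By inclusion–exclusion:
Individual areas: |Parcel A| = 10, |Parcel B| = 48, |Parcel C| = 4.
|Parcel A∩Parcel B|: x∈[9,11], y∈[1,3] → 2·2 = 4.
|Parcel A∩Parcel C| = 0.
|Parcel B∩Parcel C| = 0.
|Parcel A∩Parcel B∩Parcel C| = 0.
|Parcel A ∪ Parcel B ∪ Parcel C| = 62 − 4 + 0 = 58.00.

58.00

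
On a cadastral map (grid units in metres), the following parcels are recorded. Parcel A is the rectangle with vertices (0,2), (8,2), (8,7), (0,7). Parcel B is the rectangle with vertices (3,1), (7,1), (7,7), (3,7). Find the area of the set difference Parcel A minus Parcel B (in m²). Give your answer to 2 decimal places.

20.00

|Parcel A∩Parcel B|: x∈[3,7], y∈[2,7] → 4·5 = 20.
|Parcel A| = 40.
|Parcel A ∖ Parcel B| = |Parcel A| − |Parcel A∩Parcel B| = 40 − 20 = 20.00.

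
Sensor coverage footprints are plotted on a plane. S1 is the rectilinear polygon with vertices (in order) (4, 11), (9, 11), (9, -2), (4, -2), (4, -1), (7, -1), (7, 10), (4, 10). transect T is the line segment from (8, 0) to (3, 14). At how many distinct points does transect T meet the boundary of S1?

3

The segment meets the boundary at (4.071,11), (4.429,10), (7,2.8).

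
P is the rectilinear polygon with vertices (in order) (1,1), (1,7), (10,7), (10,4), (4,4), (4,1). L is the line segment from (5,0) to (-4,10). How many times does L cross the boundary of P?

2

The segment meets the boundary at (1,4.444), (4,1.111).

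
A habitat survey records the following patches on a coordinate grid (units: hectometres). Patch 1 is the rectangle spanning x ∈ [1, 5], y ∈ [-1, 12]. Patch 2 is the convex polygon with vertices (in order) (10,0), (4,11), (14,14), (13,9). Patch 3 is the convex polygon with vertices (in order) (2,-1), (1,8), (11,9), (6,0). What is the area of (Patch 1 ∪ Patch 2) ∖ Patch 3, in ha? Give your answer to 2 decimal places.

|Patch 1 ∪ Patch 2| = 117.9333.
|(Patch 1 ∪ Patch 2) ∩ Patch 3| = 45.3764.
|(Patch 1 ∪ Patch 2) ∖ Patch 3| = 117.9333 − 45.3764 = 72.56.

72.56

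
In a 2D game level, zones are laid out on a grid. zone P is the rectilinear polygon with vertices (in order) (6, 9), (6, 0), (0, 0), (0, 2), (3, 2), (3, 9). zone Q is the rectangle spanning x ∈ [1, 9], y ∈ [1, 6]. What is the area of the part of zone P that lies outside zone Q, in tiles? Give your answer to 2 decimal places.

|zone P| = 33, |zone P∩zone Q| = 17.
|zone P ∖ zone Q| = |zone P| − |zone P∩zone Q| = 33 − 17 = 16.00.

16.00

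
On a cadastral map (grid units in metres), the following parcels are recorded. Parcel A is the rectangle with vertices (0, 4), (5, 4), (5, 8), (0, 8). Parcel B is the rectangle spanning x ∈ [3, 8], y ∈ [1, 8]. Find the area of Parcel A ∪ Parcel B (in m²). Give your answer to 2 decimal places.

47.00

By inclusion–exclusion:
Individual areas: |Parcel A| = 20, |Parcel B| = 35.
|Parcel A∩Parcel B|: x∈[3,5], y∈[4,8] → 2·4 = 8.
|Parcel A ∪ Parcel B| = 55 − 8 = 47.00.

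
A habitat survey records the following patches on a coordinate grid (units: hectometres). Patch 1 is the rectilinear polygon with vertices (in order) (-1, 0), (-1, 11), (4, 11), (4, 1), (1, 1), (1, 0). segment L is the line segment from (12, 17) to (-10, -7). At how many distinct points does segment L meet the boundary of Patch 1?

2

The segment meets the boundary at (-1,2.818), (4,8.273).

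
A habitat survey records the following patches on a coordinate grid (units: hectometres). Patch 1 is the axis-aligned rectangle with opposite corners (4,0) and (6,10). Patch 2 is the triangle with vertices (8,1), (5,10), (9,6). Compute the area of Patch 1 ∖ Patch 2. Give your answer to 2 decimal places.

|Patch 1| = 20, |Patch 1∩Patch 2| = 1.
|Patch 1 ∖ Patch 2| = |Patch 1| − |Patch 1∩Patch 2| = 20 − 1 = 19.00.

19.00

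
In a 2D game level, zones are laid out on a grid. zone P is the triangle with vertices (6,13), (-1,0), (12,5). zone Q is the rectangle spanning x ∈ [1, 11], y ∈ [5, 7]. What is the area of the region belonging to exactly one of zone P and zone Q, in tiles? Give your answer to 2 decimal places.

52.26

|zone P| = 67, |zone Q| = 20, |zone P∩zone Q| = 17.3718.
|zone P △ zone Q| = |zone P| + |zone Q| − 2·|zone P∩zone Q| = 67 + 20 − 34.7436 = 52.26.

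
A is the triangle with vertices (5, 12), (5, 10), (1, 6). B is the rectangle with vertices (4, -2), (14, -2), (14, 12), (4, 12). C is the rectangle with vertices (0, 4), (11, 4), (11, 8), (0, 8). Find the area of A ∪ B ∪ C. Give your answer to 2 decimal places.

157.58

By inclusion–exclusion:
Individual areas: |A| = 4, |B| = 140, |C| = 44.
|A∩B| = 1.75.
|A∩C| = 0.6667.
|B∩C|: x∈[4,11], y∈[4,8] → 7·4 = 28.
|A∩B∩C| = 0.
|A ∪ B ∪ C| = 188 − 30.4167 + 0 = 157.58.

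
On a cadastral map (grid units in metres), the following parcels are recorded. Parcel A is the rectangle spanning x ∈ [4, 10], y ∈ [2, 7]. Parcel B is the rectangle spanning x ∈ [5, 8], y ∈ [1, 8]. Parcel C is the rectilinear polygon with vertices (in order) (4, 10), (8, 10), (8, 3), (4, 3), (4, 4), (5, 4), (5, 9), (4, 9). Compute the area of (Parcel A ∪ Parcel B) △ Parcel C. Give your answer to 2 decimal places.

|Parcel A ∪ Parcel B| = 36.
|(Parcel A ∪ Parcel B) ∩ Parcel C| = 16.
|(Parcel A ∪ Parcel B) △ Parcel C| = 36 + 23 − 32 = 27.00.

27.00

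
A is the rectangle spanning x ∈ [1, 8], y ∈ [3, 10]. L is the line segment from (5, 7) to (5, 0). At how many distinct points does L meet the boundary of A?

The segment meets the boundary at (5,3).

1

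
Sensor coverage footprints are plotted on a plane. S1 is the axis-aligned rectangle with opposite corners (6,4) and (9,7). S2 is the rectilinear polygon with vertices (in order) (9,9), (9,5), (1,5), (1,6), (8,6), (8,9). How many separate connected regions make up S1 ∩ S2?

1

S1 ∩ S2 is a single connected region.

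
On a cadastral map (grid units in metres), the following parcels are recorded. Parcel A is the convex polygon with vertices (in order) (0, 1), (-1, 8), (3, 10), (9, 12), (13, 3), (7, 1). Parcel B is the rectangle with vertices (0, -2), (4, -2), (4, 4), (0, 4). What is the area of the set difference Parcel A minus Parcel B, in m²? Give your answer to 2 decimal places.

|Parcel A| = 108.5, |Parcel A∩Parcel B| = 12.
|Parcel A ∖ Parcel B| = |Parcel A| − |Parcel A∩Parcel B| = 108.5 − 12 = 96.50.

96.50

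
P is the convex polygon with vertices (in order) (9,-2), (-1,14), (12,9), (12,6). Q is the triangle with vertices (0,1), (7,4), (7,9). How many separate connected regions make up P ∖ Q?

1

P ∖ Q is a single connected region.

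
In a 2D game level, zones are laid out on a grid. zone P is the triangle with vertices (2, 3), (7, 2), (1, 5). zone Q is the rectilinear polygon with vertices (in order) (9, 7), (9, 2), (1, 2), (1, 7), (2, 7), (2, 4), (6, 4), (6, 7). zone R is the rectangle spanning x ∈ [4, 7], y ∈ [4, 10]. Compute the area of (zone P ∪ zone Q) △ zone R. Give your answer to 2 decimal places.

40.25

|zone P ∪ zone Q| = 28.25.
|(zone P ∪ zone Q) ∩ zone R| = 3.
|(zone P ∪ zone Q) △ zone R| = 28.25 + 18 − 6 = 40.25.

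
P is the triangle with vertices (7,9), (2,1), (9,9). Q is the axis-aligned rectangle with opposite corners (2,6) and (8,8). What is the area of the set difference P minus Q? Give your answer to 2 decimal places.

|P| = 8, |P∩Q| = 2.9911.
|P ∖ Q| = |P| − |P∩Q| = 8 − 2.9911 = 5.01.

5.01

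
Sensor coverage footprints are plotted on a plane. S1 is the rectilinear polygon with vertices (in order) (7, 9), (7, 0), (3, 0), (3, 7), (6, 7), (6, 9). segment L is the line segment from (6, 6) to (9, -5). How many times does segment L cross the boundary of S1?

The segment meets the boundary at (7,2.333).

1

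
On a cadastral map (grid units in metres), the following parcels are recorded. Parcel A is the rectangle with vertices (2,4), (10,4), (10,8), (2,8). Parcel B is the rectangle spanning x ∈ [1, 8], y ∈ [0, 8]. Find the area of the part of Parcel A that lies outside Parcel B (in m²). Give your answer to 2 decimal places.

8.00

|Parcel A∩Parcel B|: x∈[2,8], y∈[4,8] → 6·4 = 24.
|Parcel A| = 32.
|Parcel A ∖ Parcel B| = |Parcel A| − |Parcel A∩Parcel B| = 32 − 24 = 8.00.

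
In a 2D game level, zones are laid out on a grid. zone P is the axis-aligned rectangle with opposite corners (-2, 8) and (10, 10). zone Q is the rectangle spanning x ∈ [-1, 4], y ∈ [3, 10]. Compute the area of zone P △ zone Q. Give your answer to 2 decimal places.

39.00

|zone P∩zone Q|: x∈[-1,4], y∈[8,10] → 5·2 = 10.
|zone P △ zone Q| = |zone P| + |zone Q| − 2·|zone P∩zone Q| = 24 + 35 − 20 = 39.00.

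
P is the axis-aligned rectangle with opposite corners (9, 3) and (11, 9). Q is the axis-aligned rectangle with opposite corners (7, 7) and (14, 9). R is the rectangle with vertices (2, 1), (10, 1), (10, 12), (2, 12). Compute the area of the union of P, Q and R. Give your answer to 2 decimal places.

By inclusion–exclusion:
Individual areas: |P| = 12, |Q| = 14, |R| = 88.
|P∩Q|: x∈[9,11], y∈[7,9] → 2·2 = 4.
|P∩R|: x∈[9,10], y∈[3,9] → 1·6 = 6.
|Q∩R|: x∈[7,10], y∈[7,9] → 3·2 = 6.
|P∩Q∩R| = 2.
|P ∪ Q ∪ R| = 114 − 16 + 2 = 100.00.

100.00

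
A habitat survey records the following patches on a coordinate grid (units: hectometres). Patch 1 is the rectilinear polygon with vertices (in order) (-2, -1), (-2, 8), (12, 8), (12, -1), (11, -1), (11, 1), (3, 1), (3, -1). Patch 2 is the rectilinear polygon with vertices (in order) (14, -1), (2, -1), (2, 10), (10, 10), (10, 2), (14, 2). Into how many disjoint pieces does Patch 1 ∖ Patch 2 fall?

Patch 1 ∖ Patch 2 splits into 2 disjoint pieces (area 36, area 12).

2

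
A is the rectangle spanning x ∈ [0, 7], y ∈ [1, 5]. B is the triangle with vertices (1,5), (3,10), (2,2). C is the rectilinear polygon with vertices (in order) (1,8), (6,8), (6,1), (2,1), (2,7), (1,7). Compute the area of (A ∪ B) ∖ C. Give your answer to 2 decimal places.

|A ∪ B| = 31.4375.
|(A ∪ B) ∩ C| = 17.6875.
|(A ∪ B) ∖ C| = 31.4375 − 17.6875 = 13.75.

13.75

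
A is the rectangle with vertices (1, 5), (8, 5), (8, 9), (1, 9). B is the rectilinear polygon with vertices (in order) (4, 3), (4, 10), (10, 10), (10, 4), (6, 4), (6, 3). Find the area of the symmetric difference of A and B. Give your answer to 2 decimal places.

|A| = 28, |B| = 38, |A∩B| = 16.
|A △ B| = |A| + |B| − 2·|A∩B| = 28 + 38 − 32 = 34.00.

34.00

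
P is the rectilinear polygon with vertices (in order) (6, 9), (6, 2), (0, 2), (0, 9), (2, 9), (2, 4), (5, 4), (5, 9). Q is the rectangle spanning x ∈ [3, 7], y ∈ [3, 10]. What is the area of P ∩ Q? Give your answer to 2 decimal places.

The intersection is the polygon with vertices (6,3), (3,3), (3,4), (5,4), (5,9), (6,9).
By the shoelace formula its area is 8.00.

8.00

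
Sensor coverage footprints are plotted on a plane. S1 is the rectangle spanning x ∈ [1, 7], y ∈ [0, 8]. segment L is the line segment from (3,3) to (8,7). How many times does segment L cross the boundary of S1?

The segment meets the boundary at (7,6.2).

1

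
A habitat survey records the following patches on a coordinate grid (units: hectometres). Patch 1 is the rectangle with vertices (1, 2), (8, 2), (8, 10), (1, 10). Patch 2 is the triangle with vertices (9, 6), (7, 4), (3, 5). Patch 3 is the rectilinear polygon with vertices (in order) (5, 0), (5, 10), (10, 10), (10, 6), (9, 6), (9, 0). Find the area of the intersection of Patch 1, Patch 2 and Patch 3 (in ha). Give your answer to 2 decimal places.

3.75

The intersection is the polygon with vertices (7,4), (5,4.5), (5,5.333), (8,5.833), (8,5).
By the shoelace formula its area is 3.75.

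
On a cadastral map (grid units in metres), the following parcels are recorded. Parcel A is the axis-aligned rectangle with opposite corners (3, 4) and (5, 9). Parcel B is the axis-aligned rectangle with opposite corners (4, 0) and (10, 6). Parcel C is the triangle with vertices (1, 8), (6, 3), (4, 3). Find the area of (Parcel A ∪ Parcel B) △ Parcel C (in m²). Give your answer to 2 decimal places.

42.27

|Parcel A ∪ Parcel B| = 44.
|(Parcel A ∪ Parcel B) ∩ Parcel C| = 3.3667.
|(Parcel A ∪ Parcel B) △ Parcel C| = 44 + 5 − 6.7333 = 42.27.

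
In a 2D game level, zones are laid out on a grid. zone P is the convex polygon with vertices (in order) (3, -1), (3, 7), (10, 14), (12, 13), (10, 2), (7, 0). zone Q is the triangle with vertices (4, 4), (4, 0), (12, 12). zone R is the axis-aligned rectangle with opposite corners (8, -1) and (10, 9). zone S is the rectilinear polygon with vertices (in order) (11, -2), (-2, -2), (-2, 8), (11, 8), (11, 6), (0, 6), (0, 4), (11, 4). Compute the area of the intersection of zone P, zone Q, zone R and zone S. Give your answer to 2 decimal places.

The intersection is the polygon with vertices (8,8), (9.333,8), (8,6).
By the shoelace formula its area is 1.33.

1.33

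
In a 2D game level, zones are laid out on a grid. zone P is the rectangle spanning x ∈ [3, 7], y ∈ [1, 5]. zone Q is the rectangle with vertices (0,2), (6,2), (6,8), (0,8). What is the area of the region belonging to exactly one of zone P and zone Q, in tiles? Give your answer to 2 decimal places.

|zone P∩zone Q|: x∈[3,6], y∈[2,5] → 3·3 = 9.
|zone P △ zone Q| = |zone P| + |zone Q| − 2·|zone P∩zone Q| = 16 + 36 − 18 = 34.00.

34.00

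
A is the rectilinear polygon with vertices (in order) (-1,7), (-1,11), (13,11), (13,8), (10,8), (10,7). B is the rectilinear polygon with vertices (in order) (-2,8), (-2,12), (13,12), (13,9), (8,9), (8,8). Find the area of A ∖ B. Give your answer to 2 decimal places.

16.00

|A| = 53, |A∩B| = 37.
|A ∖ B| = |A| − |A∩B| = 53 − 37 = 16.00.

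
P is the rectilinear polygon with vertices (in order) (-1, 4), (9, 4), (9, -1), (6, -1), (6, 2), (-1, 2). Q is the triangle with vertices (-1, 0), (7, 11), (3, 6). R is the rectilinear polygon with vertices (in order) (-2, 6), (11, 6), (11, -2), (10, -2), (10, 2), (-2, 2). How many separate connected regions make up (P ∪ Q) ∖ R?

(P ∪ Q) ∖ R splits into 3 disjoint pieces (area 0.9091, area 9, area 0.1212).

3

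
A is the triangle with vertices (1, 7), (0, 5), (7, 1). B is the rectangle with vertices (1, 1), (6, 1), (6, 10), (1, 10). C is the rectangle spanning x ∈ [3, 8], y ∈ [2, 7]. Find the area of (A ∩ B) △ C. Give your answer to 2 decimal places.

|A ∩ B| = 7.5.
|(A ∩ B) ∩ C| = 3.0536.
|(A ∩ B) △ C| = 7.5 + 25 − 6.1071 = 26.39.

26.39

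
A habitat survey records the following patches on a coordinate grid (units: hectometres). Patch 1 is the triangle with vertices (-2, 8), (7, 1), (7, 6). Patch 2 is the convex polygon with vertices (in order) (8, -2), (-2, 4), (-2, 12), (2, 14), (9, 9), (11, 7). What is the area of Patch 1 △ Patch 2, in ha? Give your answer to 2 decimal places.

|Patch 1| = 22.5, |Patch 2| = 131, |Patch 1∩Patch 2| = 22.5.
|Patch 1 △ Patch 2| = |Patch 1| + |Patch 2| − 2·|Patch 1∩Patch 2| = 22.5 + 131 − 45 = 108.50.

108.50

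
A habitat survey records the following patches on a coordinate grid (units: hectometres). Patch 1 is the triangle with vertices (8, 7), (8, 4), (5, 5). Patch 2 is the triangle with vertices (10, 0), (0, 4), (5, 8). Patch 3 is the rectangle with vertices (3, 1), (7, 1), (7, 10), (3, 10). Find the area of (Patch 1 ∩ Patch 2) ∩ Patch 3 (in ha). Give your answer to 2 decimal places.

1.48

The region (Patch 1 ∩ Patch 2) ∩ Patch 3 is the polygon with vertices (6.324,5.882), (7,4.8), (7,4.333), (5,5).
By the shoelace formula its area is 1.48.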